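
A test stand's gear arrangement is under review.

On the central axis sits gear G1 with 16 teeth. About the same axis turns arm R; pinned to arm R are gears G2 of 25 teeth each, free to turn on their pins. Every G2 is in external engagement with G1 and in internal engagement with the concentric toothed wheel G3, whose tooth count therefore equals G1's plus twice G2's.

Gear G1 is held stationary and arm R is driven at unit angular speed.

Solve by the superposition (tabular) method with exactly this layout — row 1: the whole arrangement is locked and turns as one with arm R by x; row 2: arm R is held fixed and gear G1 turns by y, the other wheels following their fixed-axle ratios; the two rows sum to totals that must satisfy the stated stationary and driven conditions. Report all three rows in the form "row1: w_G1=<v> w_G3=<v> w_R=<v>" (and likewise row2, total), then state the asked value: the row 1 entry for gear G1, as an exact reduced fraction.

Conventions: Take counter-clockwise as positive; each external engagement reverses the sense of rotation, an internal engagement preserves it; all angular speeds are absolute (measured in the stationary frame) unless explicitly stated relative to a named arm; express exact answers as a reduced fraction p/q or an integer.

topology: planetary set — G1 16T / G2 25T / G3 66T, arm = carrier (Willis)
row 1 (train locked, turned with arm): all members turn x
row 2: sun turns y, ring = −(16/66)·y, arm 0
boundary: total ω_sun = x + y = 0 and total ω_arm = x = 1  ⇒  y = -1, x = 1
row 2 ring = −(16/66)·(-1) = 8/33
totals (row 1 + row 2): sun 1 + (-1) = 0, ring 1 + 8/33 = 41/33, arm 1 + 0 = 1
asked cell (row1, sun) = 1

row1: w_G1=1 w_G3=1 w_R=1
row2: w_G1=-1 w_G3=8/33 w_R=0
total: w_G1=0 w_G3=41/33 w_R=1
asked value: 1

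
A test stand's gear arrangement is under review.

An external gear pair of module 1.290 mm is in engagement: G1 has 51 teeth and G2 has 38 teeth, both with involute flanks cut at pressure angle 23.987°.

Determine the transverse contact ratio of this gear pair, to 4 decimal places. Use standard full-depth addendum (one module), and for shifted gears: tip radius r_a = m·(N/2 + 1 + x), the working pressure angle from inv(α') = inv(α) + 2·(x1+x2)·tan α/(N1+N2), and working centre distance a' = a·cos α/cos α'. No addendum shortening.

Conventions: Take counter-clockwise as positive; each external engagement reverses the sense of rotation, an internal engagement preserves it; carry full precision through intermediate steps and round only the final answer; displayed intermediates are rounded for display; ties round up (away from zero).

topology: single-mesh involute geometry — m = 1.290, 51T/38T pair
base radii: r_b1 = 30.054113, r_b2 = 22.393261
tip radii: r_a1 = 34.185000, r_a2 = 25.800000
no profile shift: α' = α, a' = a
action lengths: √(r_a1²−r_b1²) = 16.290013, √(r_a2²−r_b2²) = 12.813348
base pitch p_b = π·m·cos α = 3.702658
CR = (16.290013 + 12.813348 − 57.405000·sin 23.98700°)/3.702658 = 1.557406
contact ratio ≈ 1.5574

1.5574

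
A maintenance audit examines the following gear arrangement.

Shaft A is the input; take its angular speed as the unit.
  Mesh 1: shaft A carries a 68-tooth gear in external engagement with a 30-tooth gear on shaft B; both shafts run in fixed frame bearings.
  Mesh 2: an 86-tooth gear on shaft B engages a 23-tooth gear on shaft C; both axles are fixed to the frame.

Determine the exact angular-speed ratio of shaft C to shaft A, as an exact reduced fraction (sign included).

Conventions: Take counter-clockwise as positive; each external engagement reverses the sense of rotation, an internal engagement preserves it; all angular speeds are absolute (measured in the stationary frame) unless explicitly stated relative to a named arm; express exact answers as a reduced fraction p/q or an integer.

class = fixed-axis compound train [2 meshes; 2 ratios multiply, 2 sense flips]
mesh 1 [68T→30T]: running ratio 34/15, sense −
mesh 2 [86T→23T]: running ratio 2924/345, sense +
ω_out/ω_in = 2924/345

2924/345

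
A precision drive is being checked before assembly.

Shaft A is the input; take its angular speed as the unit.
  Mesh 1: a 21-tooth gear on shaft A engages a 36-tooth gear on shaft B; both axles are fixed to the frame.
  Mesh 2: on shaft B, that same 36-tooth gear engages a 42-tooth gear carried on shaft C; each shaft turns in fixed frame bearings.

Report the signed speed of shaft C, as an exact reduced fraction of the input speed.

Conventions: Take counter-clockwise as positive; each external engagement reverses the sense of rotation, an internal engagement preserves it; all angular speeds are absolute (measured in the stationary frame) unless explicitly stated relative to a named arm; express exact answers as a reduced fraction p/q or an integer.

2-mesh fixed-axis compound train (all bearings frame-fixed)
mesh 1 [21T→36T]: |ω|/ω_in = 1×21/36 = 7/12, sense flips to −
mesh 2 [36T→42T]: |ω|/ω_in = (7/12)×36/42 = 1/2, sense flips to +
signed output speed (× input speed) = 1/2

1/2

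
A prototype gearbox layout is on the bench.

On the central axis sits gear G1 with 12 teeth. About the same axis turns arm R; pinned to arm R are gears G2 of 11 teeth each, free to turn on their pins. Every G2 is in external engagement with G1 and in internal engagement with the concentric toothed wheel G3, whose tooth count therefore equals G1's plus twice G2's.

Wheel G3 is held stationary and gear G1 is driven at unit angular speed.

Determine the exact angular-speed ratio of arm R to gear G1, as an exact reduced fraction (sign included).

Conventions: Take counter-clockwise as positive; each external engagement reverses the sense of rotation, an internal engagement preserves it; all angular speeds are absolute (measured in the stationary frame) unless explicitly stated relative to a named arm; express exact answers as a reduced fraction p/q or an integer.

6/23

topology: planetary set — G1 12T / G2 11T / G3 34T, arm = carrier (Willis)
ring teeth: 12 + 2·11 = 34
12(ω_sun−ω_arm) = −34(ω_ring−ω_arm),  ω_ring = 0, ω_sun = 1
12(1−ω_arm) = −34(0−ω_arm)  ⇒  46·ω_arm = 12  ⇒  ω_arm = 6/23
ω_out/ω_in = 6/23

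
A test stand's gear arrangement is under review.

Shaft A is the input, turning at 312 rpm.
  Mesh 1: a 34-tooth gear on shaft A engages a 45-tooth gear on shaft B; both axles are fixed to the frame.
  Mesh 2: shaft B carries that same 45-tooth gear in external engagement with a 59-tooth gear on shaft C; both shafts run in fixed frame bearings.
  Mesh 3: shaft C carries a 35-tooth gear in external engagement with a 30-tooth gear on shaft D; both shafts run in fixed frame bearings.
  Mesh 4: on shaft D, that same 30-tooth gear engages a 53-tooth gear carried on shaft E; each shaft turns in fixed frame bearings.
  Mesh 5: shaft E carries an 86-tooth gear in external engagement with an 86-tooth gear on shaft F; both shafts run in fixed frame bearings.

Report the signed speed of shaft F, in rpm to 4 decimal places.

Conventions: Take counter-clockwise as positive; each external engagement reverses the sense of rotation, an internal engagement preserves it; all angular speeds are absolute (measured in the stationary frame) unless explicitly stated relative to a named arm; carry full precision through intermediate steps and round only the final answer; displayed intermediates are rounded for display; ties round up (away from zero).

topology: fixed-axis compound train — 5 meshes, A→F
mesh 1 [34T→45T]: ω = 312.0000×34/45 = 235.7333 rpm, sense flips to −
mesh 2 [45T→59T]: ω = 235.7333×45/59 = 179.7966 rpm, sense flips to +
mesh 3 [35T→30T]: ω = 179.7966×35/30 = 209.7627 rpm, sense flips to −
mesh 4 [30T→53T]: ω = 209.7627×30/53 = 118.7336 rpm, sense flips to +
mesh 5 [86T→86T]: ω = 118.7336×86/86 = 118.7336 rpm, sense flips to −
signed output speed = -118.7336 rpm

-118.7336 rpm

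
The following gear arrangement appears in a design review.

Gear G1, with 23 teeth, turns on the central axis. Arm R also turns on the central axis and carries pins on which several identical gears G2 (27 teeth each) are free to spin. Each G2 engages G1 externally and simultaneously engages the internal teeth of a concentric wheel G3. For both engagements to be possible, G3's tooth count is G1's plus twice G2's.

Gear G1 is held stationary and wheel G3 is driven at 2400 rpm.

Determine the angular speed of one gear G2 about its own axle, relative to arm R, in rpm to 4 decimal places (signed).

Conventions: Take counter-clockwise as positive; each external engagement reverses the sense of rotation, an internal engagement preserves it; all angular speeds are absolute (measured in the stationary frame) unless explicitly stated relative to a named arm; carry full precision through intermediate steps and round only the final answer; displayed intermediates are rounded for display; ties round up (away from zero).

+1574.2222 rpm

topology: planetary set — G1 23T / G2 27T / G3 77T, arm = carrier (Willis)
normalise by the input: solve with ω_ring = 1, then scale by 2400 rpm
ring teeth: 23 + 2·27 = 77
23(ω_sun−ω_arm) = −77(ω_ring−ω_arm),  ω_sun = 0, ω_ring = 1
23(0−ω_arm) = −77(1−ω_arm)  ⇒  100·ω_arm = 77  ⇒  ω_arm = 77/100
sun–planet mesh: 23·(0−77/100) = −27·(ω_p−ω_arm)  ⇒  ω_p−ω_arm = 1771/2700
scale: ω_p−ω_arm = 1771/2700 × 2400 rpm = +1574.2222 rpm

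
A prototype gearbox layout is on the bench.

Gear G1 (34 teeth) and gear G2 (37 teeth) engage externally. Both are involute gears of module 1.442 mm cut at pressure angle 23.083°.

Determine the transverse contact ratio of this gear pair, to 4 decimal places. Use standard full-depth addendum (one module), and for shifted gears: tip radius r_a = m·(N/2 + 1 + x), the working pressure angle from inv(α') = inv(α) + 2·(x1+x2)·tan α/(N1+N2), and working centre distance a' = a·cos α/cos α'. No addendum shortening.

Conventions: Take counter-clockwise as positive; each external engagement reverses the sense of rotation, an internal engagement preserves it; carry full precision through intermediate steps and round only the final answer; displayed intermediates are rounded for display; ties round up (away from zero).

1.5614

recognized (one external pair, fixed centres): single-mesh tooth geometry, m = 1.442, N1 = 34, N2 = 37
base radii: r_b1 = 22.551357, r_b2 = 24.541182
tip radii: r_a1 = 25.956000, r_a2 = 28.119000
no profile shift: α' = α, a' = a
action lengths: √(r_a1²−r_b1²) = 12.851079, √(r_a2²−r_b2²) = 13.726199
base pitch p_b = π·m·cos α = 4.167481
CR = (12.851079 + 13.726199 − 51.191000·sin 23.08300°)/4.167481 = 1.561404
contact ratio ≈ 1.5614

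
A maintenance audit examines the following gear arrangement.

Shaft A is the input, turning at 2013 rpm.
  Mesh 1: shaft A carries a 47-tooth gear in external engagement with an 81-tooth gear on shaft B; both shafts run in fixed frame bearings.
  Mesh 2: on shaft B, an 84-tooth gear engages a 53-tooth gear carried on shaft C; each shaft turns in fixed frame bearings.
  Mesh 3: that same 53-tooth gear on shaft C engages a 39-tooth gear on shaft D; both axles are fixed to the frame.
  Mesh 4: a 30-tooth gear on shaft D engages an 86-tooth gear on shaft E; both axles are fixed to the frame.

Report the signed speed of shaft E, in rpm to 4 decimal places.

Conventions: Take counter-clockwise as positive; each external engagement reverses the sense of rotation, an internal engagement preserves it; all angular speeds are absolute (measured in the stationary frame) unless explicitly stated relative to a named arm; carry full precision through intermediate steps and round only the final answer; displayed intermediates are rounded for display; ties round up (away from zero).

recognized (5 fixed axles, 4 meshes): fixed-axis compound train
mesh 1 [47T→81T]: ω = 2013.0000×47/81 = 1168.0370 rpm, sense flips to −
mesh 2 [84T→53T]: ω = 1168.0370×84/53 = 1851.2285 rpm, sense flips to +
mesh 3 [53T→39T]: ω = 1851.2285×53/39 = 2515.7721 rpm, sense flips to −
mesh 4 [30T→86T]: ω = 2515.7721×30/86 = 877.5949 rpm, sense flips to +
signed output speed = +877.5949 rpm

+877.5949 rpm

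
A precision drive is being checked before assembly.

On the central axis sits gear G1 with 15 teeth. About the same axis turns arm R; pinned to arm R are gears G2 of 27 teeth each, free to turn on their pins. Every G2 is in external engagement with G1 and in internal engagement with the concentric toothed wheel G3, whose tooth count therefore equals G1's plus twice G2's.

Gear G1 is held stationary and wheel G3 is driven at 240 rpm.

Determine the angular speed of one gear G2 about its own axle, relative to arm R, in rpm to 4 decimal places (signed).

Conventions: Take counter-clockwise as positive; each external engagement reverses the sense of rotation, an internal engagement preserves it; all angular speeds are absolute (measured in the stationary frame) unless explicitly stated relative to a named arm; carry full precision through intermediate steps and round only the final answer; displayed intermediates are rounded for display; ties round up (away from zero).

+109.5238 rpm

recognized (axles ride arm R): planetary set, 15/27/69 teeth
normalise by the input: solve with ω_ring = 1, then scale by 240 rpm
ring teeth: 15 + 2·27 = 69
15(ω_sun−ω_arm) = −69(ω_ring−ω_arm),  ω_sun = 0, ω_ring = 1
15(0−ω_arm) = −69(1−ω_arm)  ⇒  84·ω_arm = 69  ⇒  ω_arm = 23/28
sun–planet mesh: 15·(0−23/28) = −27·(ω_p−ω_arm)  ⇒  ω_p−ω_arm = 115/252
scale: ω_p−ω_arm = 115/252 × 240 rpm = +109.5238 rpm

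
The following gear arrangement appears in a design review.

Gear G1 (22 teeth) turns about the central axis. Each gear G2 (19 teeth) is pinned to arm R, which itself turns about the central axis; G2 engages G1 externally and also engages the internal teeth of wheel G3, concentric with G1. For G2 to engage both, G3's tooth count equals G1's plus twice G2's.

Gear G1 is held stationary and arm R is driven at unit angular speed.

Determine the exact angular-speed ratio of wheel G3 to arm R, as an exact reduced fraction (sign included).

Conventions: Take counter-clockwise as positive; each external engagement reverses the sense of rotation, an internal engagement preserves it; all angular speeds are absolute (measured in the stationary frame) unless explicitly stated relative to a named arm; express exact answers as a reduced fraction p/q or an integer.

topology: planetary set — G1 22T / G2 19T / G3 60T, arm = carrier (Willis)
ring teeth: 22 + 2·19 = 60
22(ω_sun−ω_arm) = −60(ω_ring−ω_arm),  ω_sun = 0, ω_arm = 1
ω_ring = 1 − (22/60)(0−1) = 41/30
ω_out/ω_in = 41/30

41/30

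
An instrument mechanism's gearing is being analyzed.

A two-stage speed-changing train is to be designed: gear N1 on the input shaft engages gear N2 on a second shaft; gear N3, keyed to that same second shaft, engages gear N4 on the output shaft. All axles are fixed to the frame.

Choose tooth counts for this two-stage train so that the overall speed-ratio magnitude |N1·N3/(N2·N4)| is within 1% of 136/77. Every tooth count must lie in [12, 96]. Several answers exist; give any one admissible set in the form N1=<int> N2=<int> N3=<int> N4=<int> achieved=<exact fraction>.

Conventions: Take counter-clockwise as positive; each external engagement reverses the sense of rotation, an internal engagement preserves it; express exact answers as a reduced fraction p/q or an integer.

N1=16 N2=14 N3=34 N4=22 achieved=136/77

design class (target 136/77): fixed-axis compound train
target = 136/77 in lowest terms: an exact hit needs N1·N3 = k·136 and N2·N4 = k·77 for one integer k, every count in [12, 96]; additionally prefer no 1:1 stage (N1 ≠ N2, N3 ≠ N4)
k = 1…3: no 1:1-free in-range split of k·136 and k·77 into factor pairs; take k = 4
k = 4: N1·N3 = 544 = 16·34, N2·N4 = 308 = 14·22
achieved = 16·34/(14·22) = 136/77; |achieved − target| = 0 ≤ 34/1925 ✓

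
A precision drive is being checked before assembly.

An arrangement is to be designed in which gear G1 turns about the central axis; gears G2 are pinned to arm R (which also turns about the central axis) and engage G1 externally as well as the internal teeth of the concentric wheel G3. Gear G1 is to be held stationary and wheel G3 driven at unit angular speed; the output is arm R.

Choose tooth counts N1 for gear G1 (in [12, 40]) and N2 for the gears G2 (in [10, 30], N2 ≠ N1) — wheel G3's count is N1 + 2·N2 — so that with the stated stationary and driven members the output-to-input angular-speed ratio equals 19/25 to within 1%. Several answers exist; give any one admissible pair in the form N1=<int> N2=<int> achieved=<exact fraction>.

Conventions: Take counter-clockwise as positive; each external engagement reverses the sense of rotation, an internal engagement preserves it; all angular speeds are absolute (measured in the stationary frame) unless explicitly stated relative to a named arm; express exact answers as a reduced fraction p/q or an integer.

planetary set to be sized for 19/25 (Willis relation)
Willis with ω_sun = 0: ω_arm/ω_ring = N3/(N1+N3); set equal to 19/25  ⇒  N3/N1 = (19/25)/(1 − 19/25) = 19/6
N3 = N1 + 2·N2  ⇒  N2/N1 = (N3/N1 − 1)/2 = (19/6 − 1)/2 = 13/12
smallest multiple with N1 ≥ 12 and N2 ≥ 10: k = 1  ⇒  N1 = 1·12 = 12, N2 = 1·13 = 13 (N1 ≤ 40, N2 ≤ 30, N2 ≠ N1 ✓), N3 = 12 + 2·13 = 38
check: N3/(N1+N3) with N1 = 12, N3 = 38 gives 19/25; |achieved − target| = 0 ≤ 19/2500 ✓

N1=12 N2=13 achieved=19/25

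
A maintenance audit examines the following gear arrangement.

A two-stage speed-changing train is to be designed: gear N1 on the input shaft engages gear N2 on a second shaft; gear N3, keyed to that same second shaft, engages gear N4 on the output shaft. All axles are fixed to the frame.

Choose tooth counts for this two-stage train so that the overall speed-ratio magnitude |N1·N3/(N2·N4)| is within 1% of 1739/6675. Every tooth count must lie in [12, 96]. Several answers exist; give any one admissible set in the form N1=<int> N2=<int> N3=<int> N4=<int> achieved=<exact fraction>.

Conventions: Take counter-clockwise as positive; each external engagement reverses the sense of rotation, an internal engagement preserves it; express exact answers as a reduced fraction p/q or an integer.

N1=37 N2=75 N3=47 N4=89 achieved=1739/6675

class = fixed-axis compound train [2-stage, 1739/6675 wanted]
target = 1739/6675 in lowest terms: an exact hit needs N1·N3 = k·1739 and N2·N4 = k·6675 for one integer k, every count in [12, 96]; additionally prefer no 1:1 stage (N1 ≠ N2, N3 ≠ N4)
k = 1: N1·N3 = 1739 = 37·47, N2·N4 = 6675 = 75·89
achieved = 37·47/(75·89) = 1739/6675; |achieved − target| = 0 ≤ 1739/667500 ✓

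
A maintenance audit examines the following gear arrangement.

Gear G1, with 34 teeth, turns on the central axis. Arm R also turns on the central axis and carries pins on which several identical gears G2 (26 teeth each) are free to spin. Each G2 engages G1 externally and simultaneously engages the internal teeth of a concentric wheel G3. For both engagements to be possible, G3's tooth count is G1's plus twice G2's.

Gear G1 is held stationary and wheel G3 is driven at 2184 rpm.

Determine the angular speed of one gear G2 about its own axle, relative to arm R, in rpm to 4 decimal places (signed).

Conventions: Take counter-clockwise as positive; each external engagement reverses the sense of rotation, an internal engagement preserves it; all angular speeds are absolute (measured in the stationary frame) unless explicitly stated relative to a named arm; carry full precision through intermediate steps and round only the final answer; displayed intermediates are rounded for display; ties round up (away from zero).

+2046.8000 rpm

planetary set (34T centre, 26T on arm, 86T internal) — Willis relation
normalise by the input: solve with ω_ring = 1, then scale by 2184 rpm
ring teeth: 34 + 2·26 = 86
34(ω_sun−ω_arm) = −86(ω_ring−ω_arm),  ω_sun = 0, ω_ring = 1
34(0−ω_arm) = −86(1−ω_arm)  ⇒  120·ω_arm = 86  ⇒  ω_arm = 43/60
sun–planet mesh: 34·(0−43/60) = −26·(ω_p−ω_arm)  ⇒  ω_p−ω_arm = 731/780
scale: ω_p−ω_arm = 731/780 × 2184 rpm = +2046.8000 rpm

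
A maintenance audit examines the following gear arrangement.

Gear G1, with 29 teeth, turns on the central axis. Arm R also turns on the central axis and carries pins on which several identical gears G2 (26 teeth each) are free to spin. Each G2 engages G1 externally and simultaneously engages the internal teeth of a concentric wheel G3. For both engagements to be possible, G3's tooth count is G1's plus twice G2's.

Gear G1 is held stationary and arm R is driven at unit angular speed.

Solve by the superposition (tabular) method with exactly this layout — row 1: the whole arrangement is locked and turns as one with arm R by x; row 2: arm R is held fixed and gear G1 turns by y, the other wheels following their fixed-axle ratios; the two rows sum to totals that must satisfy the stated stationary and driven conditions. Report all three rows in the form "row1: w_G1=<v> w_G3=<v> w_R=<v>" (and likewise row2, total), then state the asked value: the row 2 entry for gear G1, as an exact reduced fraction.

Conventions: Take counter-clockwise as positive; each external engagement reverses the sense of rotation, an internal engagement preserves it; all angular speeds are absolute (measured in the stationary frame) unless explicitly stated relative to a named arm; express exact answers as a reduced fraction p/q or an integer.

row1: w_G1=1 w_G3=1 w_R=1
row2: w_G1=-1 w_G3=29/81 w_R=0
total: w_G1=0 w_G3=110/81 w_R=1
asked value: -1

recognized (axles ride arm R): planetary set, 29/26/81 teeth
superposition row 1 [locked train]: every member turns x
row 2 (arm held, sun turns y): ω_ring = −(29/81)·y, ω_arm = 0
boundary: total ω_sun = x + y = 0 and total ω_arm = x = 1  ⇒  y = -1, x = 1
row 2 ring = −(29/81)·(-1) = 29/81
totals (row 1 + row 2): sun 1 + (-1) = 0, ring 1 + 29/81 = 110/81, arm 1 + 0 = 1
asked cell (row2, sun) = -1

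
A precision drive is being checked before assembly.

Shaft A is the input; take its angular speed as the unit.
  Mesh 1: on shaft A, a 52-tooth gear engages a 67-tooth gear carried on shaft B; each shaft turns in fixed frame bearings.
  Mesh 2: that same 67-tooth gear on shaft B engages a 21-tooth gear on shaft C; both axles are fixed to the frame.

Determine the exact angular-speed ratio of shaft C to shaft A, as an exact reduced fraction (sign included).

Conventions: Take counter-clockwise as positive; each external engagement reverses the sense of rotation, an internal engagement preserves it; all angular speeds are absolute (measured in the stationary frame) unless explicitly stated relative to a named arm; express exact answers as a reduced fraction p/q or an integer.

52/21

class = fixed-axis compound train [2 meshes; 2 ratios multiply, 2 sense flips]
mesh 1 [52T→67T]: running ratio 52/67, sense −
mesh 2 [67T→21T]: running ratio 52/21, sense +
ω_out/ω_in = 52/21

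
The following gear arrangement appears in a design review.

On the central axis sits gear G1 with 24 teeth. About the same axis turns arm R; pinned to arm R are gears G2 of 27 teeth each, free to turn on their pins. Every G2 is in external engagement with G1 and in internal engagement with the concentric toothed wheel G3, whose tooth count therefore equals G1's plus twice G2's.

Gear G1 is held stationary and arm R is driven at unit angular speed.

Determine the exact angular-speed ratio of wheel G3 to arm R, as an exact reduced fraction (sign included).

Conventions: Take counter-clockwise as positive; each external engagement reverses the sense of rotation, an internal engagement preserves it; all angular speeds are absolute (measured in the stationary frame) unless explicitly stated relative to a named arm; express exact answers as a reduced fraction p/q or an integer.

planetary set (24T centre, 27T on arm, 78T internal) — Willis relation
ring teeth: 24 + 2·27 = 78
24(ω_sun−ω_arm) = −78(ω_ring−ω_arm),  ω_sun = 0, ω_arm = 1
ω_ring = 1 − (24/78)(0−1) = 17/13
ω_out/ω_in = 17/13

17/13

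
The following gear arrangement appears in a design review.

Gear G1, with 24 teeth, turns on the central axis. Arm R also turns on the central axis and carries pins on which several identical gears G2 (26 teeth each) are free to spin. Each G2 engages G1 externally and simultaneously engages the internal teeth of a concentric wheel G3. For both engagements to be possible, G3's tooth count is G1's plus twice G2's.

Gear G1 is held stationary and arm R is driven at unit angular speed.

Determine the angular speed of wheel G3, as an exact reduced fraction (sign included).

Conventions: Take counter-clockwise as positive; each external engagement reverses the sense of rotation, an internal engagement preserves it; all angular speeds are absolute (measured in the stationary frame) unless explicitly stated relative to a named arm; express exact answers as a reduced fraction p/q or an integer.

25/19

planetary set (24T centre, 26T on arm, 76T internal) — Willis relation
ring teeth: 24 + 2·26 = 76
24(ω_sun−ω_arm) = −76(ω_ring−ω_arm),  ω_sun = 0, ω_arm = 1
ω_ring = 1 − (24/76)(0−1) = 25/19
exact speed ratio = 25/19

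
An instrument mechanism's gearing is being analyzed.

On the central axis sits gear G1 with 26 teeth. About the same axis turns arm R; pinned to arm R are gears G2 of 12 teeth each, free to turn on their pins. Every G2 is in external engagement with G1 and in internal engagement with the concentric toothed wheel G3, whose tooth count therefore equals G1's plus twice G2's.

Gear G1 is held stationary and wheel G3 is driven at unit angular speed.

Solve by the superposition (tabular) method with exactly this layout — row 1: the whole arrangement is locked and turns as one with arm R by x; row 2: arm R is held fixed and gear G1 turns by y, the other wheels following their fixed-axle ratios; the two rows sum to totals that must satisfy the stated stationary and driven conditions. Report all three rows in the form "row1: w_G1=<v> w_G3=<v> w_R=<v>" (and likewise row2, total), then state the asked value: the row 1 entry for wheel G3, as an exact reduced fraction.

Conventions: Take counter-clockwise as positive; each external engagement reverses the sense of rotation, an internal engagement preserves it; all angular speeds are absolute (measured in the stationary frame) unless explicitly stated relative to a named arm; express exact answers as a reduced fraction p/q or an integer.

planetary set (26T centre, 12T on arm, 50T internal) — Willis relation
row 1 (train locked, turned with arm): all members turn x
row 2: sun turns y, ring = −(26/50)·y, arm 0
boundary: total ω_sun = x + y = 0 and total ω_ring = x − (26/50)·y = 1  ⇒  y = -25/38, x = 25/38
row 2 ring = −(26/50)·(-25/38) = 13/38
totals (row 1 + row 2): sun 25/38 + (-25/38) = 0, ring 25/38 + 13/38 = 1, arm 25/38 + 0 = 25/38
asked cell (row1, ring) = 25/38

row1: w_G1=25/38 w_G3=25/38 w_R=25/38
row2: w_G1=-25/38 w_G3=13/38 w_R=0
total: w_G1=0 w_G3=1 w_R=25/38
asked value: 25/38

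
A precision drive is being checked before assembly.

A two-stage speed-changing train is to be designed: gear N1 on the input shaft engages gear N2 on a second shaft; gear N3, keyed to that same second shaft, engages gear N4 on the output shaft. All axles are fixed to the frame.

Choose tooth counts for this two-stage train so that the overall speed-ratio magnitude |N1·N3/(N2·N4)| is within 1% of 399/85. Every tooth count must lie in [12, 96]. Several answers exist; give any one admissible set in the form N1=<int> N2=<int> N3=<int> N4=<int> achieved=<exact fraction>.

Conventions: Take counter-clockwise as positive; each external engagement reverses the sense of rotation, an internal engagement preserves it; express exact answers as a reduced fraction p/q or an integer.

class = fixed-axis compound train [2-stage, 399/85 wanted]
target = 399/85 in lowest terms: an exact hit needs N1·N3 = k·399 and N2·N4 = k·85 for one integer k, every count in [12, 96]; additionally prefer no 1:1 stage (N1 ≠ N2, N3 ≠ N4)
k = 1…2: no 1:1-free in-range split of k·399 and k·85 into factor pairs; take k = 3
k = 3: N1·N3 = 1197 = 19·63, N2·N4 = 255 = 15·17
achieved = 19·63/(15·17) = 399/85; |achieved − target| = 0 ≤ 399/8500 ✓

N1=19 N2=15 N3=63 N4=17 achieved=399/85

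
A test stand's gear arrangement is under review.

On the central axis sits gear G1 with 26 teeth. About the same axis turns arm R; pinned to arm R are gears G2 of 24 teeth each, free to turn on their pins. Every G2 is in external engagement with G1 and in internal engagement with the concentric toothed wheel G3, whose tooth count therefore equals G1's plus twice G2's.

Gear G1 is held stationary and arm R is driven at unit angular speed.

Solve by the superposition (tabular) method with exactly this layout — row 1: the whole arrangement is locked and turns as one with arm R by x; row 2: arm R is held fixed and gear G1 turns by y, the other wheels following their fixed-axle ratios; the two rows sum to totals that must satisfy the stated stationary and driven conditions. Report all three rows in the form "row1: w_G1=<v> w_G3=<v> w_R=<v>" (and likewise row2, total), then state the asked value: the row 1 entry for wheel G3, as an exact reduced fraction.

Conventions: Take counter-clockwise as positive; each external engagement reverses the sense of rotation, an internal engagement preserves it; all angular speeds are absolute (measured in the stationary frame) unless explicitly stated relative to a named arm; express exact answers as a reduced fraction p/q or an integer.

topology: planetary set — G1 26T / G2 24T / G3 74T, arm = carrier (Willis)
row 1 — lock + rotate with arm: ω_sun = ω_ring = ω_arm = x
row 2 (arm held, sun turns y): ω_ring = −(26/74)·y, ω_arm = 0
boundary: total ω_sun = x + y = 0 and total ω_arm = x = 1  ⇒  y = -1, x = 1
row 2 ring = −(26/74)·(-1) = 13/37
totals (row 1 + row 2): sun 1 + (-1) = 0, ring 1 + 13/37 = 50/37, arm 1 + 0 = 1
asked cell (row1, ring) = 1

row1: w_G1=1 w_G3=1 w_R=1
row2: w_G1=-1 w_G3=13/37 w_R=0
total: w_G1=0 w_G3=50/37 w_R=1
asked value: 1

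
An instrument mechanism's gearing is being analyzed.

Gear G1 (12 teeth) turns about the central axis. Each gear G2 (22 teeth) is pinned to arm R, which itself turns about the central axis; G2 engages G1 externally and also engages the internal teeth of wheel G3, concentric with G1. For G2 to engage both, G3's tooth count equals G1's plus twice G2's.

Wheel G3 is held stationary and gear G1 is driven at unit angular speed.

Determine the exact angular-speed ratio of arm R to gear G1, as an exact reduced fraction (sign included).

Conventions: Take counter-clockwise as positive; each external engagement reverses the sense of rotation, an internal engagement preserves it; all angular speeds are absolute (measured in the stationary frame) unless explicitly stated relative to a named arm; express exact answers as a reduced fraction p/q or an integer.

topology: planetary set — G1 12T / G2 22T / G3 56T, arm = carrier (Willis)
ring teeth: 12 + 2·22 = 56
12(ω_sun−ω_arm) = −56(ω_ring−ω_arm),  ω_ring = 0, ω_sun = 1
12(1−ω_arm) = −56(0−ω_arm)  ⇒  68·ω_arm = 12  ⇒  ω_arm = 3/17
ω_out/ω_in = 3/17

3/17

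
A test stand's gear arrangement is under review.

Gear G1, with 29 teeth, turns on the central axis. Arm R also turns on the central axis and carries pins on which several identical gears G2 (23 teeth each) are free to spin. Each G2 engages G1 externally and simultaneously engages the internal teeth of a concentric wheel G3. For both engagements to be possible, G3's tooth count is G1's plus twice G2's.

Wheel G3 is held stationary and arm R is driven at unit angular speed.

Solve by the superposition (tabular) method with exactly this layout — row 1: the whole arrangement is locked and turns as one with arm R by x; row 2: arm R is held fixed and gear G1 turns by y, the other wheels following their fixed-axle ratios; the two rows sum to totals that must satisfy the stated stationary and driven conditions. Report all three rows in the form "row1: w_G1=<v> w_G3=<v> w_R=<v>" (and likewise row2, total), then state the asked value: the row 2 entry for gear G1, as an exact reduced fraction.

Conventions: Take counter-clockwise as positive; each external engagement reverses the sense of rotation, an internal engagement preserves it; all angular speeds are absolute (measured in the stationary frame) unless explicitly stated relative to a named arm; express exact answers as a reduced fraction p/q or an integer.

row1: w_G1=1 w_G3=1 w_R=1
row2: w_G1=75/29 w_G3=-1 w_R=0
total: w_G1=104/29 w_G3=0 w_R=1
asked value: 75/29

class = planetary set [G3 = 29+2·23 = 75; Willis about the carrier]
row 1 (train locked, turned with arm): all members turn x
row 2 (arm held, sun turns y): ω_ring = −(29/75)·y, ω_arm = 0
boundary: total ω_ring = x − (29/75)·y = 0 and total ω_arm = x = 1  ⇒  y = 75/29, x = 1
row 2 ring = −(29/75)·75/29 = -1
totals (row 1 + row 2): sun 1 + 75/29 = 104/29, ring 1 + (-1) = 0, arm 1 + 0 = 1
asked cell (row2, sun) = 75/29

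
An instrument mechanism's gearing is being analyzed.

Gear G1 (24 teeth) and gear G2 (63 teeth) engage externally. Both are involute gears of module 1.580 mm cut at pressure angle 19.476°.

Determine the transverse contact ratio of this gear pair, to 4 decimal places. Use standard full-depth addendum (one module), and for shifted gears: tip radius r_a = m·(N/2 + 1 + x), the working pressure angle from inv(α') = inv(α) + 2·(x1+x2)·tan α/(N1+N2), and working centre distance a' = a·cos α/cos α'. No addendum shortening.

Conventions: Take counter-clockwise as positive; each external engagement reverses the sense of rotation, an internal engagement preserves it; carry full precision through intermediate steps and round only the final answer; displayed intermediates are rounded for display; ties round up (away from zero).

1.7228

class = single-mesh tooth geometry [involute pair 24T × 63T, m = 1.580]
base radii: r_b1 = 17.875132, r_b2 = 46.922222
tip radii: r_a1 = 20.540000, r_a2 = 51.350000
no profile shift: α' = α, a' = a
action lengths: √(r_a1²−r_b1²) = 10.117868, √(r_a2²−r_b2²) = 20.859712
base pitch p_b = π·m·cos α = 4.679699
CR = (10.117868 + 20.859712 − 68.730000·sin 19.47600°)/4.679699 = 1.722798
contact ratio ≈ 1.7228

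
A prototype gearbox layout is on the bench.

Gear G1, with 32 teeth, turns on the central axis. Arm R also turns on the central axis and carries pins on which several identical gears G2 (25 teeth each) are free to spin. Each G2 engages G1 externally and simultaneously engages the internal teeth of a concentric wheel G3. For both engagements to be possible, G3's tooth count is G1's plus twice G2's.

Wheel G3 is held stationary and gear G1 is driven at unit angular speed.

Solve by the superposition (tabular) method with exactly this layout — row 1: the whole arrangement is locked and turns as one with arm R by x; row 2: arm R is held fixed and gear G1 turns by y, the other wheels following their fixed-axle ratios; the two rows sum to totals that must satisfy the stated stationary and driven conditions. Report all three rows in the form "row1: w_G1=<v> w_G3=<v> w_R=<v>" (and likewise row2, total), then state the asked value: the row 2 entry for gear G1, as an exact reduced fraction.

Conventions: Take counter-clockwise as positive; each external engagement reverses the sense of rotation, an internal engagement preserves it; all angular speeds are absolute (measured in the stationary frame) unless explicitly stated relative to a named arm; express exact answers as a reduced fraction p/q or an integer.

row1: w_G1=16/57 w_G3=16/57 w_R=16/57
row2: w_G1=41/57 w_G3=-16/57 w_R=0
total: w_G1=1 w_G3=0 w_R=16/57
asked value: 41/57

topology: planetary set — G1 32T / G2 25T / G3 82T, arm = carrier (Willis)
row 1: whole set turns with the arm by x
row 2: sun turns y, ring = −(32/82)·y, arm 0
boundary: total ω_ring = x − (32/82)·y = 0 and total ω_sun = x + y = 1  ⇒  y = 41/57, x = 16/57
row 2 ring = −(32/82)·41/57 = -16/57
totals (row 1 + row 2): sun 16/57 + 41/57 = 1, ring 16/57 + (-16/57) = 0, arm 16/57 + 0 = 16/57
asked cell (row2, sun) = 41/57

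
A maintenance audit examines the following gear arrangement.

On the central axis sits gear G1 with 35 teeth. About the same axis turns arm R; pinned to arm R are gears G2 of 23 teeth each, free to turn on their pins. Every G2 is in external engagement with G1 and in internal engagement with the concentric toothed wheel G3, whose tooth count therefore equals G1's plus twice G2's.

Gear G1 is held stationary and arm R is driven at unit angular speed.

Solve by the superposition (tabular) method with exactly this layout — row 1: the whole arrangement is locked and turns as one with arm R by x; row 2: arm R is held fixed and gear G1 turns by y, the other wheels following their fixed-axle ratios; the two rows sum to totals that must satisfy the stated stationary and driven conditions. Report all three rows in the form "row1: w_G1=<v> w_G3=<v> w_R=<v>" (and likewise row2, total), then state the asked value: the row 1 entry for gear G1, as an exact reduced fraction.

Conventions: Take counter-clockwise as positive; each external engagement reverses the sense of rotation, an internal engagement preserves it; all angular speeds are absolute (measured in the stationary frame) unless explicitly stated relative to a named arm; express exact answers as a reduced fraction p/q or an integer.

row1: w_G1=1 w_G3=1 w_R=1
row2: w_G1=-1 w_G3=35/81 w_R=0
total: w_G1=0 w_G3=116/81 w_R=1
asked value: 1

planetary set (35T centre, 23T on arm, 81T internal) — Willis relation
row 1 — lock + rotate with arm: ω_sun = ω_ring = ω_arm = x
row 2 (arm held, sun turns y): ω_ring = −(35/81)·y, ω_arm = 0
boundary: total ω_sun = x + y = 0 and total ω_arm = x = 1  ⇒  y = -1, x = 1
row 2 ring = −(35/81)·(-1) = 35/81
totals (row 1 + row 2): sun 1 + (-1) = 0, ring 1 + 35/81 = 116/81, arm 1 + 0 = 1
asked cell (row1, sun) = 1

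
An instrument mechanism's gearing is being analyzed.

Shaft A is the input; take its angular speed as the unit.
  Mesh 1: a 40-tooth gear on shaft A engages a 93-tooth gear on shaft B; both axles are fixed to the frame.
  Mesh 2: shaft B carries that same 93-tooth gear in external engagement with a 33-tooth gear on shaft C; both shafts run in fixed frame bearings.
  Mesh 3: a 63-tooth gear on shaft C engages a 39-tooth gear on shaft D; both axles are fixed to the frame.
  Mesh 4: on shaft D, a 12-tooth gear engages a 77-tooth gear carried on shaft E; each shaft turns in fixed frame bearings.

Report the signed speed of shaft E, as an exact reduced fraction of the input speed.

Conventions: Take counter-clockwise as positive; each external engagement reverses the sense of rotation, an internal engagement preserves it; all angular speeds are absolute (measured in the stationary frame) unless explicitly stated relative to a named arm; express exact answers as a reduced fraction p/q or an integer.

4-mesh fixed-axis compound train (all bearings frame-fixed)
mesh 1 [40T→93T]: |ω|/ω_in = 1×40/93 = 40/93, sense flips to −
mesh 2 [93T→33T]: |ω|/ω_in = (40/93)×93/33 = 40/33, sense flips to +
mesh 3 [63T→39T]: |ω|/ω_in = (40/33)×63/39 = 280/143, sense flips to −
mesh 4 [12T→77T]: |ω|/ω_in = (280/143)×12/77 = 480/1573, sense flips to +
signed output speed (× input speed) = 480/1573

480/1573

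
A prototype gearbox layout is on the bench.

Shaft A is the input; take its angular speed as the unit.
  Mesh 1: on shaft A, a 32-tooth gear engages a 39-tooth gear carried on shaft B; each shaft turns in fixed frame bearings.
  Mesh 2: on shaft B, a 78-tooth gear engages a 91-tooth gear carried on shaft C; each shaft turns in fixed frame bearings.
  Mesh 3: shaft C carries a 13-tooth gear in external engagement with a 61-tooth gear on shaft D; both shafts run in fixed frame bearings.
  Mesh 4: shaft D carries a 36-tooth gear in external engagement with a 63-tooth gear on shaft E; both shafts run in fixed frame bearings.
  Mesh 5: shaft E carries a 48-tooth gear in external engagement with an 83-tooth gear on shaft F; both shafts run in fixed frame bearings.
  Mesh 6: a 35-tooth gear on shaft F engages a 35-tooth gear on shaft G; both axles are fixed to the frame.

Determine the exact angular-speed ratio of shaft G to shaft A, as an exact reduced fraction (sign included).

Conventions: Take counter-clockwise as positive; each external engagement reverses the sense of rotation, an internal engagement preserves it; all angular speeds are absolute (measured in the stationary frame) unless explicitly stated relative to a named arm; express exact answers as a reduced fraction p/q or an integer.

12288/248087

class = fixed-axis compound train [6 meshes; 6 ratios multiply, 6 sense flips]
mesh 1 [32T→39T]: running ratio 32/39, sense −
mesh 2 [78T→91T]: running ratio 64/91, sense +
mesh 3 [13T→61T]: running ratio 64/427, sense −
mesh 4 [36T→63T]: running ratio 256/2989, sense +
mesh 5 [48T→83T]: running ratio 12288/248087, sense −
mesh 6 [35T→35T]: running ratio 12288/248087, sense +
ω_out/ω_in = 12288/248087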